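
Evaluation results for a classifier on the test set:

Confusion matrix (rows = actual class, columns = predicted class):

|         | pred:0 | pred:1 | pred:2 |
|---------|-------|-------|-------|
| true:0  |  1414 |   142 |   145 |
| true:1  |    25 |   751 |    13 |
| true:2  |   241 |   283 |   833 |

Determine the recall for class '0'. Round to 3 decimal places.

0.831

One-vs-rest for '0': TP = diagonal; FP = other classes predicted '0'; FN = '0' predicted as other.
recall = TP/(TP+FN).
0: TP=1414, FN=142+145=287 → 1414/1701 = 0.8313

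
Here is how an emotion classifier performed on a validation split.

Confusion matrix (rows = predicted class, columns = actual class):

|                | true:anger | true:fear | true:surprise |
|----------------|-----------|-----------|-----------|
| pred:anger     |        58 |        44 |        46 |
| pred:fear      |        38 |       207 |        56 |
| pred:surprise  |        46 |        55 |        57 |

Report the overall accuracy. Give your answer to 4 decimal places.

Accuracy = trace / total = (58+207+57=322) / 607 = 322/607 = 0.5305

0.5305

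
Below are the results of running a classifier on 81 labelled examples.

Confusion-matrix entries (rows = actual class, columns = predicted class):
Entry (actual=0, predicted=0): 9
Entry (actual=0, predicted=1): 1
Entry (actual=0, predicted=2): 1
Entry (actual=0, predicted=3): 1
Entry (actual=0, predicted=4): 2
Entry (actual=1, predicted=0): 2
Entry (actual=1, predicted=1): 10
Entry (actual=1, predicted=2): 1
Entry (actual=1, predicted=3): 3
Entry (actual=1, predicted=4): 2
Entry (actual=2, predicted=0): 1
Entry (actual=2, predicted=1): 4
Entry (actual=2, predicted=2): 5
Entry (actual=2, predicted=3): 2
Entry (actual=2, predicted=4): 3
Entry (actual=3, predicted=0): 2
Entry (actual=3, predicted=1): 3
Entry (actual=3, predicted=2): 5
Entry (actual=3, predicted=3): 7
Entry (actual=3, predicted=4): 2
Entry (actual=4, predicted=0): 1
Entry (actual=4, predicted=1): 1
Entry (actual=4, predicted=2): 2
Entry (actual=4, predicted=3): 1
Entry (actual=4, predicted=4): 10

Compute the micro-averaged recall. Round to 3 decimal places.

0.506

Micro-averaging pools counts across classes: ΣTP=41, ΣFP=40, ΣFN=40.
Micro-recall = TP/(TP+FN) on pooled counts = 0.506 (equals overall accuracy in single-label multiclass).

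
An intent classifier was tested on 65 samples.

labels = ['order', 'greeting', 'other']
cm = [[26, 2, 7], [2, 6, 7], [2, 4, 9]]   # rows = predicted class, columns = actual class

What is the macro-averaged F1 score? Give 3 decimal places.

Per-class F1 score (2·TP/(2·TP+FP+FN)):
  order: TP=26, FP=2+7=9, FN=2+2=4 → 52/65 = 0.8000
  greeting: TP=6, FP=2+7=9, FN=2+4=6 → 12/27 = 0.4444
  other: TP=9, FP=2+4=6, FN=7+7=14 → 18/38 = 0.4737
Macro-F1 score = mean = (0.8000 + 0.4444 + 0.4737) / 3 = 0.573

0.573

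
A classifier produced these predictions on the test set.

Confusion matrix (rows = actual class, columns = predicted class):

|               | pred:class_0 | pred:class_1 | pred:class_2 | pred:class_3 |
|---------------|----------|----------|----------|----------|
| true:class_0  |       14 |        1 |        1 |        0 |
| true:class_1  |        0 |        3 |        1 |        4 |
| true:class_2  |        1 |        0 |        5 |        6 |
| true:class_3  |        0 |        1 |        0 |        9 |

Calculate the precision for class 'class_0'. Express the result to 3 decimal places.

0.933

precision = TP/(TP+FP).
class_0: TP=14, FP=0+1+0=1 → 14/15 = 0.9333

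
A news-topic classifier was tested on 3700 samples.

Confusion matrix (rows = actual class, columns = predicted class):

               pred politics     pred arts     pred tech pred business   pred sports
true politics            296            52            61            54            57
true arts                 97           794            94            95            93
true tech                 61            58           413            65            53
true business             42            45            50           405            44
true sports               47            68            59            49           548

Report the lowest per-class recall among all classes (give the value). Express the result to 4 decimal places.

Per-class recall (TP/(TP+FN)):
  politics: TP=296, FN=52+61+54+57=224 → 296/520 = 0.56923
  arts: TP=794, FN=97+94+95+93=379 → 794/1173 = 0.67690
  tech: TP=413, FN=61+58+65+53=237 → 413/650 = 0.63538
  business: TP=405, FN=42+45+50+44=181 → 405/586 = 0.69113
  sports: TP=548, FN=47+68+59+49=223 → 548/771 = 0.71077
Lowest is class 'politics' with recall = 0.5692.

0.5692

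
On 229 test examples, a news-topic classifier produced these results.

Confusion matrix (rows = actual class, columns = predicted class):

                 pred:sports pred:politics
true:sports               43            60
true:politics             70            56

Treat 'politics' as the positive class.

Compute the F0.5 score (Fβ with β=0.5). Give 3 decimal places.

Fβ = (1+β²)·TP / ((1+β²)·TP + β²·FN + FP), with β²=1/4
= 1.25·56 / (1.25·56 + 0.25·70 + 60) = 0.475

0.475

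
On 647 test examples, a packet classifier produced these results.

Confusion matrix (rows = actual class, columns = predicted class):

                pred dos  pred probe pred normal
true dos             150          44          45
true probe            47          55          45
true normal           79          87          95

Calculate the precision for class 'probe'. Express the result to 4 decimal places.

One-vs-rest for 'probe': TP = diagonal; FP = other classes predicted 'probe'; FN = 'probe' predicted as other.
precision = TP/(TP+FP).
probe: TP=55, FP=44+87=131 → 55/186 = 0.29570

0.2957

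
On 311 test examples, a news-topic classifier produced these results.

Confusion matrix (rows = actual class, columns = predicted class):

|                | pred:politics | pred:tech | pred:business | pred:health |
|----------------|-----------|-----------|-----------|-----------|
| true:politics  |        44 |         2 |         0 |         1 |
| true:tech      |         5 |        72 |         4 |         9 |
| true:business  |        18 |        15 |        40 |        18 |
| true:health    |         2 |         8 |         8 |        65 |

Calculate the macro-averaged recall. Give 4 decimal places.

0.7397

Per-class recall (TP/(TP+FN)):
  politics: TP=44, FN=2+0+1=3 → 44/47 = 0.93617
  tech: TP=72, FN=5+4+9=18 → 72/90 = 0.80000
  business: TP=40, FN=18+15+18=51 → 40/91 = 0.43956
  health: TP=65, FN=2+8+8=18 → 65/83 = 0.78313
Macro-recall = mean = (0.93617 + 0.80000 + 0.43956 + 0.78313) / 4 = 0.7397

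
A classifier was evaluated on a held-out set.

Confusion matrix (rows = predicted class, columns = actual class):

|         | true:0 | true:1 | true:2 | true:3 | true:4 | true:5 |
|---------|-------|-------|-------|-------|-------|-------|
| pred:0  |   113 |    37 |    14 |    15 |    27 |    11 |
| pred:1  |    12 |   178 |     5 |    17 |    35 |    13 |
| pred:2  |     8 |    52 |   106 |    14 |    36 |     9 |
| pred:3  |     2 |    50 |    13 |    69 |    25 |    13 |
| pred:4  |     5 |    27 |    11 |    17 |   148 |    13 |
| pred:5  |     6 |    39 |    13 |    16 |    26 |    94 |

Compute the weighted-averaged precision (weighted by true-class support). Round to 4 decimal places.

0.5795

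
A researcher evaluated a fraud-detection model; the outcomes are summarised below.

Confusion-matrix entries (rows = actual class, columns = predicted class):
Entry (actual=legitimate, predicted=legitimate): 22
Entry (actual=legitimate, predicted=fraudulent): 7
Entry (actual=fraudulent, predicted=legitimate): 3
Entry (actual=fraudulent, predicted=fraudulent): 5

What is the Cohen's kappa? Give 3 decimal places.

0.325

Observed agreement pₒ = trace/N = 27/37 = 0.7297
Expected agreement pₑ = Σ (rowᵢ·colᵢ)/N² = (29·25 + 8·12)/37² = 0.5997
κ = (pₒ − pₑ)/(1 − pₑ) = (0.7297 − 0.5997)/(1 − 0.5997) = 0.325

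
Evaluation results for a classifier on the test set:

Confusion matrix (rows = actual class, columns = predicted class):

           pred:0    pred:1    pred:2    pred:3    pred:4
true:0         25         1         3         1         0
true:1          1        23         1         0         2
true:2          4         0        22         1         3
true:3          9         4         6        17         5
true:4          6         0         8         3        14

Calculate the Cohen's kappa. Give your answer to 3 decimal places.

0.546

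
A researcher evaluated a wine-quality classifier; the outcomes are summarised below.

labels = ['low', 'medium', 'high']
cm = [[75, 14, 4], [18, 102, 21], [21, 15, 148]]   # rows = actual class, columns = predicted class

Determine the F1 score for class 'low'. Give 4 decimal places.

0.7246

Treat 'low' as positive and all other classes as negative.
F1 score = 2·TP/(2·TP+FP+FN).
low: TP=75, FP=18+21=39, FN=14+4=18 → 150/207 = 0.72464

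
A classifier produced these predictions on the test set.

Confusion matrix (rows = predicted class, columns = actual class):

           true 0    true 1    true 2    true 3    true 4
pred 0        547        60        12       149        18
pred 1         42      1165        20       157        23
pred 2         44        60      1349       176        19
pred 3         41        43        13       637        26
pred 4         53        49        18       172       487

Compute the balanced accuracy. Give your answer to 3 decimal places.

0.779

Balanced accuracy = mean of per-class recall.
  0: recall = 547/727 = 0.7524
  1: recall = 1165/1377 = 0.8460
  2: recall = 1349/1412 = 0.9554
  3: recall = 637/1291 = 0.4934
  4: recall = 487/573 = 0.8499
Mean = (0.7524 + 0.8460 + 0.9554 + 0.4934 + 0.8499) / 5 = 0.779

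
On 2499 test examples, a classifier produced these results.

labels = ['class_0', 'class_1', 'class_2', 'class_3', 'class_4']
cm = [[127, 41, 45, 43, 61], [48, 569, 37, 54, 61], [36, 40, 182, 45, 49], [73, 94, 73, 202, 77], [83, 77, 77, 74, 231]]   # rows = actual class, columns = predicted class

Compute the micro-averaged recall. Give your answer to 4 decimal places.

Micro-averaging pools counts across classes: ΣTP=1311, ΣFP=1188, ΣFN=1188.
Micro-recall = TP/(TP+FN) on pooled counts = 0.5246 (equals overall accuracy in single-label multiclass).

0.5246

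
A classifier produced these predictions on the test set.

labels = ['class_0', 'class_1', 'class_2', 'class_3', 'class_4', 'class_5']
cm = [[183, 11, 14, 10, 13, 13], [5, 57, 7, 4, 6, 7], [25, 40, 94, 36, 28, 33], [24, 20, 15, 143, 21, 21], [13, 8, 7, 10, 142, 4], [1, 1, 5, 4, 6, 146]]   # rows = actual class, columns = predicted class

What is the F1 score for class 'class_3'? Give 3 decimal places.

0.634

F1 score = 2·TP/(2·TP+FP+FN).
class_3: TP=143, FP=10+4+36+10+4=64, FN=24+20+15+21+21=101 → 286/451 = 0.6341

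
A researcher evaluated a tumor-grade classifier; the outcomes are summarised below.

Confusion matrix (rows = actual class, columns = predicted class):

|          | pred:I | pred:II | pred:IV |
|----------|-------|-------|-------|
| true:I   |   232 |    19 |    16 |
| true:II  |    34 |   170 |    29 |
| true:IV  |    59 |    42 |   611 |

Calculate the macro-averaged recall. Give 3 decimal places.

Per-class recall (TP/(TP+FN)):
  I: TP=232, FN=19+16=35 → 232/267 = 0.8689
  II: TP=170, FN=34+29=63 → 170/233 = 0.7296
  IV: TP=611, FN=59+42=101 → 611/712 = 0.8581
Macro-recall = mean = (0.8689 + 0.7296 + 0.8581) / 3 = 0.819

0.819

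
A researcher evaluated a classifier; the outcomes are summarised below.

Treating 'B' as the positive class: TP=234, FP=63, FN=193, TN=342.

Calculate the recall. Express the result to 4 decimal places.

Recall = TP/(TP+FN) = 234/(234+193) = 234/427 = 0.5480

0.5480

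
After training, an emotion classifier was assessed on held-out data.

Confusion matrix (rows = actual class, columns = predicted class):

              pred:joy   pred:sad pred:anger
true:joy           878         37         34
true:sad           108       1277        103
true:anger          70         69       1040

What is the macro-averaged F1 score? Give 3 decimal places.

Per-class F1 score (2·TP/(2·TP+FP+FN)):
  joy: TP=878, FP=108+70=178, FN=37+34=71 → 1756/2005 = 0.8758
  sad: TP=1277, FP=37+69=106, FN=108+103=211 → 2554/2871 = 0.8896
  anger: TP=1040, FP=34+103=137, FN=70+69=139 → 2080/2356 = 0.8829
Macro-F1 score = mean = (0.8758 + 0.8896 + 0.8829) / 3 = 0.883

0.883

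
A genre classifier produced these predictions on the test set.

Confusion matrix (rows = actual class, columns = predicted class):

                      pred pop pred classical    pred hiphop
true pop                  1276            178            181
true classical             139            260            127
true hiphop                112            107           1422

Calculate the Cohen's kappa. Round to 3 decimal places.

Observed agreement pₒ = trace/N = 2958/3802 = 0.7780
Expected agreement pₑ = Σ (rowᵢ·colᵢ)/N² = (1635·1527 + 526·545 + 1641·1730)/3802² = 0.3889
κ = (pₒ − pₑ)/(1 − pₑ) = (0.7780 − 0.3889)/(1 − 0.3889) = 0.637

0.637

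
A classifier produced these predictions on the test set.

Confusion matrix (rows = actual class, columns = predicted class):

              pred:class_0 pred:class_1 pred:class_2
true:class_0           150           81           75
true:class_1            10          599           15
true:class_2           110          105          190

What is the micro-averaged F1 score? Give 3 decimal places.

0.703

Micro-averaging pools counts across classes: ΣTP=939, ΣFP=396, ΣFN=396.
Micro-F1 score = 2·TP/(2·TP+FP+FN) on pooled counts = 0.703 (equals overall accuracy in single-label multiclass).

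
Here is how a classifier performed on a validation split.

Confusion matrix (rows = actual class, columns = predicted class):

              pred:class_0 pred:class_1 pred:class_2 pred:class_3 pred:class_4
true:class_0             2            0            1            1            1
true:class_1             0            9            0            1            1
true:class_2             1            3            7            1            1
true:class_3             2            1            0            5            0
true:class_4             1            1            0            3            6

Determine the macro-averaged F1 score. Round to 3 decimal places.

Per-class F1 score (2·TP/(2·TP+FP+FN)):
  class_0: TP=2, FP=0+1+2+1=4, FN=0+1+1+1=3 → 4/11 = 0.3636
  class_1: TP=9, FP=0+3+1+1=5, FN=0+0+1+1=2 → 18/25 = 0.7200
  class_2: TP=7, FP=1+0+0+0=1, FN=1+3+1+1=6 → 14/21 = 0.6667
  class_3: TP=5, FP=1+1+1+3=6, FN=2+1+0+0=3 → 10/19 = 0.5263
  class_4: TP=6, FP=1+1+1+0=3, FN=1+1+0+3=5 → 12/20 = 0.6000
Macro-F1 score = mean = (0.3636 + 0.7200 + 0.6667 + 0.5263 + 0.6000) / 5 = 0.575

0.575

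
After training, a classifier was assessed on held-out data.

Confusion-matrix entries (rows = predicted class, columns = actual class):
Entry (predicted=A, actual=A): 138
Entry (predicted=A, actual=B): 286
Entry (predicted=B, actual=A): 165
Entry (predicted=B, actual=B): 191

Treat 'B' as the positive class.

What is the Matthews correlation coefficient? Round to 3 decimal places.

-0.141

MCC = (TP·TN − FP·FN) / √((TP+FP)(TP+FN)(TN+FP)(TN+FN))
Numerator = 191·138 − 165·286 = -20832
Denominator = √(356·477·303·424) = √21816087264 = 147702.6989
MCC = -20832 / 147702.6989 = -0.141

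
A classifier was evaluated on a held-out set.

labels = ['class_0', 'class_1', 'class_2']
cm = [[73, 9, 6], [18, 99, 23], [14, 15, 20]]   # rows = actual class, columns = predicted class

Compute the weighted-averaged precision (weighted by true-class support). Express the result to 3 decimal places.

0.700

Per-class precision (TP/(TP+FP)):
  class_0: TP=73, FP=18+14=32 → 73/105 = 0.6952
  class_1: TP=99, FP=9+15=24 → 99/123 = 0.8049
  class_2: TP=20, FP=6+23=29 → 20/49 = 0.4082
Weighted-precision = Σ (supportᵢ/N)·precisionᵢ with N=277: (88/277)·0.6952 + (140/277)·0.8049 + (49/277)·0.4082 = 0.700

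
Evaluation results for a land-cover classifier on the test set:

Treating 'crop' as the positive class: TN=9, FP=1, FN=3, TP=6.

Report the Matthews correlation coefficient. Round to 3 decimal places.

0.587

MCC = (TP·TN − FP·FN) / √((TP+FP)(TP+FN)(TN+FP)(TN+FN))
Numerator = 6·9 − 1·3 = 51
Denominator = √(7·9·10·12) = √7560 = 86.9483
MCC = 51 / 86.9483 = 0.587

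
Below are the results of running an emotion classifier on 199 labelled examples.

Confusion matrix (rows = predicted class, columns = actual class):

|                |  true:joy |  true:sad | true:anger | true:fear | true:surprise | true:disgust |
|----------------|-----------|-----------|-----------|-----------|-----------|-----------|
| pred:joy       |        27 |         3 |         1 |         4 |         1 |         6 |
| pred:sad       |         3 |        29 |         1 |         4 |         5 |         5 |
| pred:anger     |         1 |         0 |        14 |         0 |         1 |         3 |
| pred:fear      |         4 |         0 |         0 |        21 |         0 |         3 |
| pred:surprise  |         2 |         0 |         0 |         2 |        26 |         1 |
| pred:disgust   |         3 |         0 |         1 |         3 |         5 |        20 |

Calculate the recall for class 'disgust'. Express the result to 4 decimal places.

recall = TP/(TP+FN).
disgust: TP=20, FN=6+5+3+3+1=18 → 20/38 = 0.52632

0.5263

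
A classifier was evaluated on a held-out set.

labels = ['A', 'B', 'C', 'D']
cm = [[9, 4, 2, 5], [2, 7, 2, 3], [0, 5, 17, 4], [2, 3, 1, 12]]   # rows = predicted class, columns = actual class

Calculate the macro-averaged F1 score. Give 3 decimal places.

Per-class F1 score (2·TP/(2·TP+FP+FN)):
  A: TP=9, FP=4+2+5=11, FN=2+0+2=4 → 18/33 = 0.5455
  B: TP=7, FP=2+2+3=7, FN=4+5+3=12 → 14/33 = 0.4242
  C: TP=17, FP=0+5+4=9, FN=2+2+1=5 → 34/48 = 0.7083
  D: TP=12, FP=2+3+1=6, FN=5+3+4=12 → 24/42 = 0.5714
Macro-F1 score = mean = (0.5455 + 0.4242 + 0.7083 + 0.5714) / 4 = 0.562

0.562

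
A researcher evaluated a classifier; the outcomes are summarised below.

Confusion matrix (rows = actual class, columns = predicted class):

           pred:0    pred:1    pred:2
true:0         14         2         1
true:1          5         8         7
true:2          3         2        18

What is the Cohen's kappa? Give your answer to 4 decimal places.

0.4975

Observed agreement pₒ = trace/N = 40/60 = 0.66667
Expected agreement pₑ = Σ (rowᵢ·colᵢ)/N² = (17·22 + 20·12 + 23·26)/60² = 0.33667
κ = (pₒ − pₑ)/(1 − pₑ) = (0.66667 − 0.33667)/(1 − 0.33667) = 0.4975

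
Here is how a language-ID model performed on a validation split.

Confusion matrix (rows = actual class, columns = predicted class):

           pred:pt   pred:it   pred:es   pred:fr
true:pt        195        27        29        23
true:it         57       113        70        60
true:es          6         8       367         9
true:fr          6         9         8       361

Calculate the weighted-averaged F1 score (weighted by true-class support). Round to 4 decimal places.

Per-class F1 score (2·TP/(2·TP+FP+FN)):
  pt: TP=195, FP=57+6+6=69, FN=27+29+23=79 → 390/538 = 0.72491
  it: TP=113, FP=27+8+9=44, FN=57+70+60=187 → 226/457 = 0.49453
  es: TP=367, FP=29+70+8=107, FN=6+8+9=23 → 734/864 = 0.84954
  fr: TP=361, FP=23+60+9=92, FN=6+9+8=23 → 722/837 = 0.86260
Weighted-F1 score = Σ (supportᵢ/N)·F1 scoreᵢ with N=1348: (274/1348)·0.72491 + (300/1348)·0.49453 + (390/1348)·0.84954 + (384/1348)·0.86260 = 0.7489

0.7489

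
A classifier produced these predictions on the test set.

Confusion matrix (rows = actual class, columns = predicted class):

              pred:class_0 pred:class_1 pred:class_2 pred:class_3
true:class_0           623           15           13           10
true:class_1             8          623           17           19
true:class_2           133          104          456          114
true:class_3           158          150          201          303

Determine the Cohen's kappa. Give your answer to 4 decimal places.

0.5771

Observed agreement pₒ = trace/N = 2005/2947 = 0.68035
Expected agreement pₑ = Σ (rowᵢ·colᵢ)/N² = (661·922 + 667·892 + 807·687 + 812·446)/2947² = 0.24422
κ = (pₒ − pₑ)/(1 − pₑ) = (0.68035 − 0.24422)/(1 − 0.24422) = 0.5771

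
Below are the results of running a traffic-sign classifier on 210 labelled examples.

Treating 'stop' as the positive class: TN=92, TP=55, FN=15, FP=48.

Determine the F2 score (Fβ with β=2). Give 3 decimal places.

Fβ = (1+β²)·TP / ((1+β²)·TP + β²·FN + FP), with β²=4
= 5·55 / (5·55 + 4·15 + 48) = 0.718

0.718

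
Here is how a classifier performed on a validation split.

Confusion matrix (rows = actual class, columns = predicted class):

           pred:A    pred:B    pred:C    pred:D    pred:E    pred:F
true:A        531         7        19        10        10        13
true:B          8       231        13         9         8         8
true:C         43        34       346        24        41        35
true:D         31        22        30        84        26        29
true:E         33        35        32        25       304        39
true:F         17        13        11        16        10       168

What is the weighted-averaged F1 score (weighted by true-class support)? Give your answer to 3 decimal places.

0.714

Per-class F1 score (2·TP/(2·TP+FP+FN)):
  A: TP=531, FP=8+43+31+33+17=132, FN=7+19+10+10+13=59 → 1062/1253 = 0.8476
  B: TP=231, FP=7+34+22+35+13=111, FN=8+13+9+8+8=46 → 462/619 = 0.7464
  C: TP=346, FP=19+13+30+32+11=105, FN=43+34+24+41+35=177 → 692/974 = 0.7105
  D: TP=84, FP=10+9+24+25+16=84, FN=31+22+30+26+29=138 → 168/390 = 0.4308
  E: TP=304, FP=10+8+41+26+10=95, FN=33+35+32+25+39=164 → 608/867 = 0.7013
  F: TP=168, FP=13+8+35+29+39=124, FN=17+13+11+16+10=67 → 336/527 = 0.6376
Weighted-F1 score = Σ (supportᵢ/N)·F1 scoreᵢ with N=2315: (590/2315)·0.8476 + (277/2315)·0.7464 + (523/2315)·0.7105 + (222/2315)·0.4308 + (468/2315)·0.7013 + (235/2315)·0.6376 = 0.714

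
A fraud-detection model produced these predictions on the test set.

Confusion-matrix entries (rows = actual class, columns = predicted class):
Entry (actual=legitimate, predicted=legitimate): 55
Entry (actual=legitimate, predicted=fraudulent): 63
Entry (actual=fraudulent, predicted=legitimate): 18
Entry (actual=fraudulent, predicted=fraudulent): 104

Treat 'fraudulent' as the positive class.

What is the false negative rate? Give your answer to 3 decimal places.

0.148

FNR = FN/(FN+TP) = 18/(18+104) = 0.148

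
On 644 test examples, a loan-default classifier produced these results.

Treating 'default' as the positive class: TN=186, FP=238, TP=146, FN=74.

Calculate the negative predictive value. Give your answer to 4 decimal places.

NPV = TN/(TN+FN) = 186/(186+74) = 0.7154

0.7154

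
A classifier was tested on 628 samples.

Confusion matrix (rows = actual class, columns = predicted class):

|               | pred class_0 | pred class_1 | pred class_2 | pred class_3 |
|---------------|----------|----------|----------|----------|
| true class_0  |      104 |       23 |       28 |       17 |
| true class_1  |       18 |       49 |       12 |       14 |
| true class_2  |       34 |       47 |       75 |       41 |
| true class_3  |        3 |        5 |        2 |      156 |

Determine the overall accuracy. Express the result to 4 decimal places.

0.6115

Accuracy = trace / total = (104+49+75+156=384) / 628 = 384/628 = 0.6115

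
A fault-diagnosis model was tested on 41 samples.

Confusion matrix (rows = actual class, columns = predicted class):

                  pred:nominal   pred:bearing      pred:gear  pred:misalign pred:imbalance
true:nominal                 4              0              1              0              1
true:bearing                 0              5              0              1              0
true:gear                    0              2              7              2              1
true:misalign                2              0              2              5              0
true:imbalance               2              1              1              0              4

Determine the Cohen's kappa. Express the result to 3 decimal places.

Observed agreement pₒ = trace/N = 25/41 = 0.6098
Expected agreement pₑ = Σ (rowᵢ·colᵢ)/N² = (6·8 + 6·8 + 12·11 + 9·8 + 8·6)/41² = 0.2070
κ = (pₒ − pₑ)/(1 − pₑ) = (0.6098 − 0.2070)/(1 − 0.2070) = 0.508

0.508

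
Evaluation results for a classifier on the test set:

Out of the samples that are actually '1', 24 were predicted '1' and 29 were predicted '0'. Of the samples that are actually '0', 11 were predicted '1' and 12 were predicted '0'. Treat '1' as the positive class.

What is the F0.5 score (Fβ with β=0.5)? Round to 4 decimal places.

Fβ = (1+β²)·TP / ((1+β²)·TP + β²·FN + FP), with β²=1/4
= 1.25·24 / (1.25·24 + 0.25·29 + 11) = 0.6218

0.6218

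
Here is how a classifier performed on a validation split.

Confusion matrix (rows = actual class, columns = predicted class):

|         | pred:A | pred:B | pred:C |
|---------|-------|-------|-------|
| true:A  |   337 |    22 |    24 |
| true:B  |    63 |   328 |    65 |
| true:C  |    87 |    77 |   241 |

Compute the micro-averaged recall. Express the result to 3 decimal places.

Micro-averaging pools counts across classes: ΣTP=906, ΣFP=338, ΣFN=338.
Micro-recall = TP/(TP+FN) on pooled counts = 0.728 (equals overall accuracy in single-label multiclass).

0.728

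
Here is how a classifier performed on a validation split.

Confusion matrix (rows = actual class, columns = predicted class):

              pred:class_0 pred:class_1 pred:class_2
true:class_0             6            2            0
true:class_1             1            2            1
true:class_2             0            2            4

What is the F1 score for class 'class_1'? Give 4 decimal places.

0.4000

F1 score = 2·TP/(2·TP+FP+FN).
class_1: TP=2, FP=2+2=4, FN=1+1=2 → 4/10 = 0.40000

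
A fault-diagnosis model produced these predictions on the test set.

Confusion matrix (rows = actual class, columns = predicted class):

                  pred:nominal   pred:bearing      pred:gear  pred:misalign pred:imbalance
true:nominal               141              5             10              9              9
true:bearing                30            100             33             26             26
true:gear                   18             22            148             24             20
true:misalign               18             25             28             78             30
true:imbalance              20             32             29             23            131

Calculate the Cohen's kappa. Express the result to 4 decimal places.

0.4711

Observed agreement pₒ = trace/N = 598/1035 = 0.57778
Expected agreement pₑ = Σ (rowᵢ·colᵢ)/N² = (174·227 + 215·184 + 232·248 + 179·160 + 235·216)/1035² = 0.20163
κ = (pₒ − pₑ)/(1 − pₑ) = (0.57778 − 0.20163)/(1 − 0.20163) = 0.4711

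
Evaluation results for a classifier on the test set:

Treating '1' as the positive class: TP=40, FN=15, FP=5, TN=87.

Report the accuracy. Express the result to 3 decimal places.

0.864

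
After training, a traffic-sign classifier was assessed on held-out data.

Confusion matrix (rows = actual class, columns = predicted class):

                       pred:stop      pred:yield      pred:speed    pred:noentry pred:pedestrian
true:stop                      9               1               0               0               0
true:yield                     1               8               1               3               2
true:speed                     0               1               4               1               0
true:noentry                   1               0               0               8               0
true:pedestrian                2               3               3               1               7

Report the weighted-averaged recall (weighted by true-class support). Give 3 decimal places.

Per-class recall (TP/(TP+FN)):
  stop: TP=9, FN=1+0+0+0=1 → 9/10 = 0.9000
  yield: TP=8, FN=1+1+3+2=7 → 8/15 = 0.5333
  speed: TP=4, FN=0+1+1+0=2 → 4/6 = 0.6667
  noentry: TP=8, FN=1+0+0+0=1 → 8/9 = 0.8889
  pedestrian: TP=7, FN=2+3+3+1=9 → 7/16 = 0.4375
Weighted-recall = Σ (supportᵢ/N)·recallᵢ with N=56: (10/56)·0.9000 + (15/56)·0.5333 + (6/56)·0.6667 + (9/56)·0.8889 + (16/56)·0.4375 = 0.643

0.643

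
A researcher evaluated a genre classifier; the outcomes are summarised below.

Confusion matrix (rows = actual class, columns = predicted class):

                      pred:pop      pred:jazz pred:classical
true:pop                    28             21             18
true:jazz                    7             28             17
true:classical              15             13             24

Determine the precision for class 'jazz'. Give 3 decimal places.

Treat 'jazz' as positive and all other classes as negative.
precision = TP/(TP+FP).
jazz: TP=28, FP=21+13=34 → 28/62 = 0.4516

0.452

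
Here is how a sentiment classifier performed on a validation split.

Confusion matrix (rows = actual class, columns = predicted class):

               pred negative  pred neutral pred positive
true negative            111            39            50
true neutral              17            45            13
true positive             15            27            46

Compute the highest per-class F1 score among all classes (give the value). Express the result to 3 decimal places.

0.647

Per-class F1 score (2·TP/(2·TP+FP+FN)):
  negative: TP=111, FP=17+15=32, FN=39+50=89 → 222/343 = 0.6472
  neutral: TP=45, FP=39+27=66, FN=17+13=30 → 90/186 = 0.4839
  positive: TP=46, FP=50+13=63, FN=15+27=42 → 92/197 = 0.4670
Highest is class 'negative' with F1 score = 0.647.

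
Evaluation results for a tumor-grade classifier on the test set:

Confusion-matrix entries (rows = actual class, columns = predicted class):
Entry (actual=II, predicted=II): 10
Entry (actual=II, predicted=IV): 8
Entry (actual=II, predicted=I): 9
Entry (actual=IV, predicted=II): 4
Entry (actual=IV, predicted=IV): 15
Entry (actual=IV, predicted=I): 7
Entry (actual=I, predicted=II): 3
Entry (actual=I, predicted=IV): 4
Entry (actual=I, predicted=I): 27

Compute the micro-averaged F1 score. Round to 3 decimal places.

0.598

Micro-averaging pools counts across classes: ΣTP=52, ΣFP=35, ΣFN=35.
Micro-F1 score = 2·TP/(2·TP+FP+FN) on pooled counts = 0.598 (equals overall accuracy in single-label multiclass).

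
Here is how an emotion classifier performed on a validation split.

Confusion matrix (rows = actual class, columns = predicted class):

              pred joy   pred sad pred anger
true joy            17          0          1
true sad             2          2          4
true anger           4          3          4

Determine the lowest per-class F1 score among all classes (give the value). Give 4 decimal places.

Per-class F1 score (2·TP/(2·TP+FP+FN)):
  joy: TP=17, FP=2+4=6, FN=0+1=1 → 34/41 = 0.82927
  sad: TP=2, FP=0+3=3, FN=2+4=6 → 4/13 = 0.30769
  anger: TP=4, FP=1+4=5, FN=4+3=7 → 8/20 = 0.40000
Lowest is class 'sad' with F1 score = 0.3077.

0.3077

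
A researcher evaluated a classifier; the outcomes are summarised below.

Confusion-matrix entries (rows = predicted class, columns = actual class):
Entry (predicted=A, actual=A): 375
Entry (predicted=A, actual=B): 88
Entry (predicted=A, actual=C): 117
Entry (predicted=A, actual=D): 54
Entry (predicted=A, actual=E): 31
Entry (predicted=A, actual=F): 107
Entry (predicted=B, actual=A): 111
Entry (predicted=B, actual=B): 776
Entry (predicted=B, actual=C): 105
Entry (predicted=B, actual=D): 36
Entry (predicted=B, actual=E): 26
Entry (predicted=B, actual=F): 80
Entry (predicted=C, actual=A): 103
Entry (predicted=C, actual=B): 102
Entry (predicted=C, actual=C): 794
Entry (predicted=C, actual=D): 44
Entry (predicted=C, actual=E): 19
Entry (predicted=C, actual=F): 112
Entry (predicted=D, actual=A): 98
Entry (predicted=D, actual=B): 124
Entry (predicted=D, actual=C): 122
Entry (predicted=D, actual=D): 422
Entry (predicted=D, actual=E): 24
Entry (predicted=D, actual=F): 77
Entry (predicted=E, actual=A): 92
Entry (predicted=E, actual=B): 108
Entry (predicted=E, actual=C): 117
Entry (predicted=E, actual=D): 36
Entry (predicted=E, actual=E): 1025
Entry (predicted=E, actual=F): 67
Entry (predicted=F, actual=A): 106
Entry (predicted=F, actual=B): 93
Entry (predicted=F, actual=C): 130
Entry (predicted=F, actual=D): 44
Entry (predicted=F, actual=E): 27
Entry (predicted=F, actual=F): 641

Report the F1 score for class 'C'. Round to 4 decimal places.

0.6206

F1 score = 2·TP/(2·TP+FP+FN).
C: TP=794, FP=103+102+44+19+112=380, FN=117+105+122+117+130=591 → 1588/2559 = 0.62055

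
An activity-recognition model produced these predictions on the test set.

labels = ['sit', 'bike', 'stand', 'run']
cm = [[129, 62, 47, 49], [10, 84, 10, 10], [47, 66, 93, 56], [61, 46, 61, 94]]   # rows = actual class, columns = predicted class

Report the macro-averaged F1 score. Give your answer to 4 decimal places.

Per-class F1 score (2·TP/(2·TP+FP+FN)):
  sit: TP=129, FP=10+47+61=118, FN=62+47+49=158 → 258/534 = 0.48315
  bike: TP=84, FP=62+66+46=174, FN=10+10+10=30 → 168/372 = 0.45161
  stand: TP=93, FP=47+10+61=118, FN=47+66+56=169 → 186/473 = 0.39323
  run: TP=94, FP=49+10+56=115, FN=61+46+61=168 → 188/471 = 0.39915
Macro-F1 score = mean = (0.48315 + 0.45161 + 0.39323 + 0.39915) / 4 = 0.4318

0.4318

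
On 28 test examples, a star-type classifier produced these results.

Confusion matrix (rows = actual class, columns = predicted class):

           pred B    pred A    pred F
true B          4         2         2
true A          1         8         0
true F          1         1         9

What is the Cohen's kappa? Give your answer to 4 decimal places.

0.6202

Observed agreement pₒ = trace/N = 21/28 = 0.75000
Expected agreement pₑ = Σ (rowᵢ·colᵢ)/N² = (8·6 + 9·11 + 11·11)/28² = 0.34184
κ = (pₒ − pₑ)/(1 − pₑ) = (0.75000 − 0.34184)/(1 − 0.34184) = 0.6202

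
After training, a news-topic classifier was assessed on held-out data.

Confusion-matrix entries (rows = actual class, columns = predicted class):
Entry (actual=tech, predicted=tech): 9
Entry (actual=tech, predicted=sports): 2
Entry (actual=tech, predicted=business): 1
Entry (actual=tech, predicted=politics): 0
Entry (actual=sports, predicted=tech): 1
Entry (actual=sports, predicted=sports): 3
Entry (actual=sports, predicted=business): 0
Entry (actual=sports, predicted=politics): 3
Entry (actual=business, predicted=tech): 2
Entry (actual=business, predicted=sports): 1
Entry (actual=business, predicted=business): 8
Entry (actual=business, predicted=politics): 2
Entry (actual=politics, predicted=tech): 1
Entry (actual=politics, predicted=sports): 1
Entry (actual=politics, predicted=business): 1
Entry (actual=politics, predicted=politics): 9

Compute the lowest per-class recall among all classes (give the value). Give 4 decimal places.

0.4286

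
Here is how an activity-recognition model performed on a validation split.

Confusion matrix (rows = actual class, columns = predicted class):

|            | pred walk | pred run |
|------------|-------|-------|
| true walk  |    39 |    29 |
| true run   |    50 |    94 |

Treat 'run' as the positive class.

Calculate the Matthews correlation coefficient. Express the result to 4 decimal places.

MCC = (TP·TN − FP·FN) / √((TP+FP)(TP+FN)(TN+FP)(TN+FN))
Numerator = 94·39 − 29·50 = 2216
Denominator = √(123·144·68·89) = √107193024 = 10353.4064
MCC = 2216 / 10353.4064 = 0.2140

0.2140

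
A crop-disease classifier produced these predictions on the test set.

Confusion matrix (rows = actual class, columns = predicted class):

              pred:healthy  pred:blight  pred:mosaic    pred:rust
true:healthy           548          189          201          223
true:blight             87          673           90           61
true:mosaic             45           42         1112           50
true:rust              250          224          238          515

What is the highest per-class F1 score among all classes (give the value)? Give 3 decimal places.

0.770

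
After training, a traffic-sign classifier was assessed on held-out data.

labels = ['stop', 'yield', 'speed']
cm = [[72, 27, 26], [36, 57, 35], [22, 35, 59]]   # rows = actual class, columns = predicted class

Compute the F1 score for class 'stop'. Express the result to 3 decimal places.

One-vs-rest for 'stop': TP = diagonal; FP = other classes predicted 'stop'; FN = 'stop' predicted as other.
F1 score = 2·TP/(2·TP+FP+FN).
stop: TP=72, FP=36+22=58, FN=27+26=53 → 144/255 = 0.5647

0.565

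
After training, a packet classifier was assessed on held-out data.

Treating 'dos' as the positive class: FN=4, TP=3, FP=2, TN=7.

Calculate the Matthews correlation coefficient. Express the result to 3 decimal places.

0.221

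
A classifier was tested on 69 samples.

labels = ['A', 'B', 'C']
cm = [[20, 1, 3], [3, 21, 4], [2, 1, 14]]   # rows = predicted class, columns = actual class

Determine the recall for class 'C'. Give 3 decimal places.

Treat 'C' as positive and all other classes as negative.
recall = TP/(TP+FN).
C: TP=14, FN=3+4=7 → 14/21 = 0.6667

0.667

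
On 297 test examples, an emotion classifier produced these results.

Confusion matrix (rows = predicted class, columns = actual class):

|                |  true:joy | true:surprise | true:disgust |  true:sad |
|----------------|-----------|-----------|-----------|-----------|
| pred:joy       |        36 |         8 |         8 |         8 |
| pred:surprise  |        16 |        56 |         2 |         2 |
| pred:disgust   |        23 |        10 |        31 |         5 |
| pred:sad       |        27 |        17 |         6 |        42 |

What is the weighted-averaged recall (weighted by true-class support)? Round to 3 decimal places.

Per-class recall (TP/(TP+FN)):
  joy: TP=36, FN=16+23+27=66 → 36/102 = 0.3529
  surprise: TP=56, FN=8+10+17=35 → 56/91 = 0.6154
  disgust: TP=31, FN=8+2+6=16 → 31/47 = 0.6596
  sad: TP=42, FN=8+2+5=15 → 42/57 = 0.7368
Weighted-recall = Σ (supportᵢ/N)·recallᵢ with N=297: (102/297)·0.3529 + (91/297)·0.6154 + (47/297)·0.6596 + (57/297)·0.7368 = 0.556

0.556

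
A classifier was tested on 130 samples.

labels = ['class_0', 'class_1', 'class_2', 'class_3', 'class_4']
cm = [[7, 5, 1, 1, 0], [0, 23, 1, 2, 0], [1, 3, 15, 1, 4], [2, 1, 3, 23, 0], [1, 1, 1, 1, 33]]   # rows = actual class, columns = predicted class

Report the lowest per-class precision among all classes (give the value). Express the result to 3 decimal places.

0.636

Per-class precision (TP/(TP+FP)):
  class_0: TP=7, FP=0+1+2+1=4 → 7/11 = 0.6364
  class_1: TP=23, FP=5+3+1+1=10 → 23/33 = 0.6970
  class_2: TP=15, FP=1+1+3+1=6 → 15/21 = 0.7143
  class_3: TP=23, FP=1+2+1+1=5 → 23/28 = 0.8214
  class_4: TP=33, FP=0+0+4+0=4 → 33/37 = 0.8919
Lowest is class 'class_0' with precision = 0.636.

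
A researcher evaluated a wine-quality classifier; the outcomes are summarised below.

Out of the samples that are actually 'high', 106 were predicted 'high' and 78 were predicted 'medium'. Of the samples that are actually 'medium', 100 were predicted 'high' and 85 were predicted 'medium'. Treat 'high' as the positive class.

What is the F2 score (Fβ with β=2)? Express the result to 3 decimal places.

Fβ = (1+β²)·TP / ((1+β²)·TP + β²·FN + FP), with β²=4
= 5·106 / (5·106 + 4·78 + 100) = 0.563

0.563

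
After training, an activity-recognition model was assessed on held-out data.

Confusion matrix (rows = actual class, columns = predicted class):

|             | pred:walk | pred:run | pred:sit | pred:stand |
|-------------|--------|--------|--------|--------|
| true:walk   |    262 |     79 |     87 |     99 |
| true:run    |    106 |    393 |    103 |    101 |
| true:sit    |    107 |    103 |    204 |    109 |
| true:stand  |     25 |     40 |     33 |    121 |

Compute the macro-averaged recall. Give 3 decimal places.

0.500

Per-class recall (TP/(TP+FN)):
  walk: TP=262, FN=79+87+99=265 → 262/527 = 0.4972
  run: TP=393, FN=106+103+101=310 → 393/703 = 0.5590
  sit: TP=204, FN=107+103+109=319 → 204/523 = 0.3901
  stand: TP=121, FN=25+40+33=98 → 121/219 = 0.5525
Macro-recall = mean = (0.4972 + 0.5590 + 0.3901 + 0.5525) / 4 = 0.500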